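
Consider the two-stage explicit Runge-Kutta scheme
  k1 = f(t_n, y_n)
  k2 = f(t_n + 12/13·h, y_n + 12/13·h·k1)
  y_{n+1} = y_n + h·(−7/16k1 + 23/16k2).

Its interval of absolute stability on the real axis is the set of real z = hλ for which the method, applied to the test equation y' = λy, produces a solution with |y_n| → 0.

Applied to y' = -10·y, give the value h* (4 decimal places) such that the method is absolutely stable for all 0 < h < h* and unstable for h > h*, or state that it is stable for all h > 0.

Set f=λy, z=hλ:
  k1=λy_n ⇒ h·k1=z·y_n;  k2=λ(1+12/13z)y_n ⇒ h·k2=z(1+12/13z)y_n
  y_{n+1}/y_n = 1 − 7/16z + 23/16z(1+12/13z) = 1 + z + 69/52z²
  R(z) = 1 + z + 69/52z².

Boundary: |R(x)|=1, x<0.
x=-0.76: |R|=1.0064
R=1: x+69/52x²=0 ⇒ x=−52/69=-0.7536; min R=1−1/(4·69/52)=0.8116>−1
Confirm numerically:
  x=-0.481: |R|=0.82600 <1
  x=-0.428: |R|=0.81507 <1
  x=-0.381: |R|=0.81162 <1
  x=-0.318: |R|=0.81618 <1
  x=-1.250: |R|=1.82332 >1
  x=-1.204: |R|=1.71953 >1
Interval (-0.7536, 0).

(-0.7536,0); λ=-10 ⇒ h* = (52/69)/10 = 0.0754.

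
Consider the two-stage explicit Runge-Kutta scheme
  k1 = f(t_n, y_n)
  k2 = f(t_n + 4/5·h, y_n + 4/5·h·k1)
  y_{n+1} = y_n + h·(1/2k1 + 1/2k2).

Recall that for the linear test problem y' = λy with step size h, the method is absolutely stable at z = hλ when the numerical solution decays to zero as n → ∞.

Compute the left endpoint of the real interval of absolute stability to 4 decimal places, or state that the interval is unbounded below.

On y'=λy, z=hλ:
  k1=λy_n ⇒ h·k1=z·y_n;  k2=λ(1+4/5z)y_n ⇒ h·k2=z(1+4/5z)y_n
  y_{n+1}/y_n = 1 + 1/2z + 1/2z(1+4/5z) = 1 + z + 2/5z²
  R(z) = 1 + z + 2/5z².

Need |R(x)|<1, x<0.
x=-1.1: |R|=0.3840
R=1: x+2/5x²=0 ⇒ x=−5/2=-2.5000; min R=1−1/(4·2/5)=0.3750>−1
Confirm numerically:
  x=-2.263: |R|=0.78547 <1
  x=-1.904: |R|=0.54609 <1
  x=-1.825: |R|=0.50725 <1
  x=-2.856: |R|=1.40669 >1
  x=-2.587: |R|=1.09003 >1
  x=-2.524: |R|=1.02423 >1
Interval (-2.5000, 0).

z* = -2.5000.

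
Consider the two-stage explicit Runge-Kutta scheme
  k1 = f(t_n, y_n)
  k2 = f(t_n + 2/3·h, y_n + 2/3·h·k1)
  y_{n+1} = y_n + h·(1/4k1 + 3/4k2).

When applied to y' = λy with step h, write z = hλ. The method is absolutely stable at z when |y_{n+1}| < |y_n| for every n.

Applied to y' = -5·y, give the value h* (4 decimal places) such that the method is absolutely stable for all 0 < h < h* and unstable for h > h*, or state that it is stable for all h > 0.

(-2.0000,0); λ=-5 ⇒ h* = (2)/5 = 0.4000.

Set f=λy, z=hλ:
  k1=λy_n ⇒ h·k1=z·y_n;  k2=λ(1+2/3z)y_n ⇒ h·k2=z(1+2/3z)y_n
  y_{n+1}/y_n = 1 + 1/4z + 3/4z(1+2/3z) = 1 + z + 1/2z²
  R(z) = 1 + z + 1/2z².

Find x<0 with |R(x)|<1.
x=-1.52: |R|=0.6352
R=1: x+1/2x²=0 ⇒ x=−2=-2.0000; min R=1−1/(4·1/2)=0.5000>−1
Confirm numerically:
  x=-1.502: |R|=0.62600 <1
  x=-1.487: |R|=0.61858 <1
  x=-1.277: |R|=0.53836 <1
  x=-0.950: |R|=0.50125 <1
  x=-2.389: |R|=1.46466 >1
  x=-2.247: |R|=1.27750 >1
Interval (-2.0000, 0).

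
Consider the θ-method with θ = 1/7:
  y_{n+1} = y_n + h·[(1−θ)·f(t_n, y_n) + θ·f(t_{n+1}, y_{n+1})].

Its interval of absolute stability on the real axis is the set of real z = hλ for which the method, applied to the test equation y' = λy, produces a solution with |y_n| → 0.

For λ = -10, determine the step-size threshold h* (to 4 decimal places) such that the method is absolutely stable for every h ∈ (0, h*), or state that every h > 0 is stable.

(-2.8000,0); λ=-10 ⇒ h* = (14/5)/10 = 0.2800.

Set f=λy, z=hλ:
  y_{n+1} = y_n + z·[6/7·y_n + 1/7·y_{n+1}] ⇒ (1 − 1/7z)y_{n+1} = (1 + 6/7z)y_n
  Hence R(z) = (1 + 6/7z)/(1 − 1/7z).

Find x<0 with |R(x)|<1.
x=-1.77: |R|=0.4128
R=−1: 1+6/7x = −1+1/7x ⇒ -5/7x=2 ⇒ x=2/(-5/7)=-2.8000
Confirm numerically:
  x=-2.590: |R|=0.89051 <1
  x=-1.352: |R|=0.13314 <1
  x=-1.262: |R|=0.06923 <1
  x=-3.340: |R|=1.26112 >1
  x=-3.237: |R|=1.21344 >1
  x=-2.936: |R|=1.06844 >1
Interval (-2.8000, 0).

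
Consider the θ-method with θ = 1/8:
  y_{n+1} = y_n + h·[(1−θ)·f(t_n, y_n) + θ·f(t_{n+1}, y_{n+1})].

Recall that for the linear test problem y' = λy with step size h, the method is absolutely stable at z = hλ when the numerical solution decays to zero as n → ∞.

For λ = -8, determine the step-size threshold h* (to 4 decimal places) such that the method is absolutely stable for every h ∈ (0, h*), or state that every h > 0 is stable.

Set f=λy, z=hλ:
  y_{n+1} = y_n + z·[7/8·y_n + 1/8·y_{n+1}] ⇒ (1 − 1/8z)y_{n+1} = (1 + 7/8z)y_n
  so R(z) = (1 + 7/8z)/(1 − 1/8z).

Find x<0 with |R(x)|<1.
x=-0.88: |R|=0.2072
R=−1: 1+7/8x = −1+1/8x ⇒ -3/4x=2 ⇒ x=2/(-3/4)=-2.6667
Confirm numerically:
  x=-2.411: |R|=0.85266 <1
  x=-1.608: |R|=0.33888 <1
  x=-1.577: |R|=0.31732 <1
  x=-3.044: |R|=1.20500 >1
  x=-2.950: |R|=1.15525 >1
  x=-2.923: |R|=1.14080 >1
Interval (-2.6667, 0).

(-2.6667,0); λ=-8 ⇒ h* = (8/3)/8 = 0.3333.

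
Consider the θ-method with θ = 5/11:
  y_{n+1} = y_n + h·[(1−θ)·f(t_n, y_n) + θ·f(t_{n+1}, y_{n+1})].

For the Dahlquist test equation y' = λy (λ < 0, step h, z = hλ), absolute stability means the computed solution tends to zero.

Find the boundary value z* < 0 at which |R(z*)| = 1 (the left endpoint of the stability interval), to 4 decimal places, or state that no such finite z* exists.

left endpoint -22.0000.

With y'=λy (z=hλ):
  y_{n+1} = y_n + z·[6/11·y_n + 5/11·y_{n+1}] ⇒ (1 − 5/11z)y_{n+1} = (1 + 6/11z)y_n
  R(z) = (1 + 6/11z)/(1 − 5/11z).

Solve |R(x)|<1 on ℝ⁻.
x=-1.07: |R|=0.2801
R=−1: 1+6/11x = −1+5/11x ⇒ -1/11x=2 ⇒ x=2/(-1/11)=-22.0000
Confirm numerically:
  x=-20.961: |R|=0.99103 <1
  x=-18.160: |R|=0.96228 <1
  x=-11.185: |R|=0.83840 <1
  x=-9.736: |R|=0.79450 <1
  x=-22.541: |R|=1.00437 >1
  x=-22.191: |R|=1.00157 >1
  x=-22.063: |R|=1.00052 >1
So |R|<1 on (-22.0000, 0).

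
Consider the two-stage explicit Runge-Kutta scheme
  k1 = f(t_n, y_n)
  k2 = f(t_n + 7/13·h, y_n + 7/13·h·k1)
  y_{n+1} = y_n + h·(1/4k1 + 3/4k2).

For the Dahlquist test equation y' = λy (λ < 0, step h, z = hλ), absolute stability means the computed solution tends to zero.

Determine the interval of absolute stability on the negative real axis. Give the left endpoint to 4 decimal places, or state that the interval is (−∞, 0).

On y'=λy, z=hλ:
  k1=λy_n ⇒ h·k1=z·y_n;  k2=λ(1+7/13z)y_n ⇒ h·k2=z(1+7/13z)y_n
  y_{n+1}/y_n = 1 + 1/4z + 3/4z(1+7/13z) = 1 + z + 21/52z²
  Hence R(z) = 1 + z + 21/52z².

Find x<0 with |R(x)|<1.
x=-1.47: |R|=0.4027
R=1: x+21/52x²=0 ⇒ x=−52/21=-2.4762; min R=1−1/(4·21/52)=0.3810>−1
Confirm numerically:
  x=-2.401: |R|=0.92709 <1
  x=-1.906: |R|=0.56111 <1
  x=-1.759: |R|=0.49053 <1
  x=-1.460: |R|=0.40084 <1
  x=-2.754: |R|=1.30898 >1
  x=-2.639: |R|=1.17351 >1
  x=-2.518: |R|=1.04252 >1
Stable set (-2.4762, 0).

(-2.4762, 0).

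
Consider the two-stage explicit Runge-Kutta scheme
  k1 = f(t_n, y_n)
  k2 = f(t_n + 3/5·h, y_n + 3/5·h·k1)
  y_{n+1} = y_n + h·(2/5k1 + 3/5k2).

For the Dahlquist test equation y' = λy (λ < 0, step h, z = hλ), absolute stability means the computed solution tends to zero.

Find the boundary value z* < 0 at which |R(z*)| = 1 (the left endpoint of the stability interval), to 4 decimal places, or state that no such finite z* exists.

z* = -2.7778.

Set f=λy, z=hλ:
  k1=λy_n ⇒ h·k1=z·y_n;  k2=λ(1+3/5z)y_n ⇒ h·k2=z(1+3/5z)y_n
  y_{n+1}/y_n = 1 + 2/5z + 3/5z(1+3/5z) = 1 + z + 9/25z²
  Hence R(z) = 1 + z + 9/25z².

Need |R(x)|<1, x<0.
x=-1.3: |R|=0.3084
R=1: x+9/25x²=0 ⇒ x=−25/9=-2.7778; min R=1−1/(4·9/25)=0.3056>−1
Confirm numerically:
  x=-2.521: |R|=0.76696 <1
  x=-2.114: |R|=0.49484 <1
  x=-1.756: |R|=0.35407 <1
  x=-1.495: |R|=0.30961 <1
  x=-3.287: |R|=1.60257 >1
  x=-3.032: |R|=1.27749 >1
So |R|<1 on (-2.7778, 0).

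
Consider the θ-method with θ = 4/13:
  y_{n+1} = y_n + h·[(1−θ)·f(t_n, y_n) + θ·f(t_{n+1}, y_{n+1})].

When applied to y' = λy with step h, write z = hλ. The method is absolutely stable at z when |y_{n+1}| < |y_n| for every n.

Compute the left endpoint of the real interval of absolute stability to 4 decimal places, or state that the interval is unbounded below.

Set f=λy, z=hλ:
  y_{n+1} = y_n + z·[9/13·y_n + 4/13·y_{n+1}] ⇒ (1 − 4/13z)y_{n+1} = (1 + 9/13z)y_n
  ⇒ R(z) = (1 + 9/13z)/(1 − 4/13z).

Boundary: |R(x)|=1, x<0.
x=-0.56: |R|=0.5223
R=−1: 1+9/13x = −1+4/13x ⇒ -5/13x=2 ⇒ x=2/(-5/13)=-5.2000
Confirm numerically:
  x=-5.128: |R|=0.98926 <1
  x=-4.431: |R|=0.87485 <1
  x=-3.567: |R|=0.70056 <1
  x=-5.748: |R|=1.07613 >1
  x=-5.586: |R|=1.05461 >1
  x=-5.570: |R|=1.05244 >1
Stable set (-5.2000, 0).

left endpoint -5.2000.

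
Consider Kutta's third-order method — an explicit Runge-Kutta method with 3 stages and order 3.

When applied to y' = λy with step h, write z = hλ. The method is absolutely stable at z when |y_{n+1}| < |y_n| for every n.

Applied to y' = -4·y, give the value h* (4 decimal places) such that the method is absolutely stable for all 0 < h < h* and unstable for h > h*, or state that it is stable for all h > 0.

With y'=λy (z=hλ):
  order 3, 3-stage ⇒ R(z)=1+z+z^2/2+z^3/6
  (e.g. R(-1.23)=0.21631, |R|=0.21631)

Find x<0 with |R(x)|<1.
x=-1.23: |R|=0.2163
|R(-2.63)|=1.2035 |R(-2.07)|=0.4058 |R(-1.27)|=0.1951
Bisect:
  x_lo=-2.8448 |R|=1.6355  x_hi=-0.0944 |R|=0.9099
  mid=-1.46961 |R|=0.08127 →hi
  mid=-2.15721 |R|=0.50355 →hi
  mid=-2.50101 |R|=0.98081 →hi
  mid=-2.67291 |R|=1.28343 →lo
  mid=-2.58696 |R|=1.12625 →lo
  mid=-2.54398 |R|=1.05210 →lo
  mid=-2.52250 |R|=1.01610 →lo
  ...
  [-2.51276,-2.51259] ⇒ x*=-2.5127
Interval (-2.5127, 0).

(-2.5127,0); λ=-4 ⇒ h* = 0.6282.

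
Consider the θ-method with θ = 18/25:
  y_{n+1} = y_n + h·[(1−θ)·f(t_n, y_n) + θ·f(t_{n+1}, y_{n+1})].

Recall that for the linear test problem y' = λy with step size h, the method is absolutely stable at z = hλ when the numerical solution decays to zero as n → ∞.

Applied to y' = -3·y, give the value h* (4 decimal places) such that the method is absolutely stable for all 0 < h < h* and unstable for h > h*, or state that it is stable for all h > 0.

Test eqn y'=λy, z=hλ:
  y_{n+1} = y_n + z·[7/25·y_n + 18/25·y_{n+1}] ⇒ (1 − 18/25z)y_{n+1} = (1 + 7/25z)y_n
  R(z) = (1 + 7/25z)/(1 − 18/25z).

Boundary: |R(x)|=1, x<0.
x=-1.61: |R|=0.2544
x=-2: |R|=0.1803
x=-10: |R|=0.2195
x=-100: |R|=0.3699
θ=18/25≥1/2 ⇒ |1+7/25x|<|1−18/25x| ∀x<0 ⇒ stable on all of ℝ⁻.

(−∞, 0) — no finite endpoint. Any h>0 works for λ=-3.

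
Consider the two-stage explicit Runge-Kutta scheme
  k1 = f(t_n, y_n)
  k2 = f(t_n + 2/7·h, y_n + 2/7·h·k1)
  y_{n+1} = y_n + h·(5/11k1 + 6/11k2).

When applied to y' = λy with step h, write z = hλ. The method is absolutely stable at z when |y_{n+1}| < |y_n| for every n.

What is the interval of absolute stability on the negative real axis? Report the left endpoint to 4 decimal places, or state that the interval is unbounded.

With y'=λy (z=hλ):
  k1=λy_n ⇒ h·k1=z·y_n;  k2=λ(1+2/7z)y_n ⇒ h·k2=z(1+2/7z)y_n
  y_{n+1}/y_n = 1 + 5/11z + 6/11z(1+2/7z) = 1 + z + 12/77z²
  so R(z) = 1 + z + 12/77z².

Solve |R(x)|<1 on ℝ⁻.
x=-0.63: |R|=0.4319
R=1: x+12/77x²=0 ⇒ x=−77/12=-6.4167; min R=1−1/(4·12/77)=-0.6042>−1
Confirm numerically:
  x=-6.287: |R|=0.87295 <1
  x=-5.488: |R|=0.20574 <1
  x=-3.705: |R|=0.56572 <1
  x=-6.834: |R|=1.44448 >1
  x=-6.794: |R|=1.39952 >1
Interval (-6.4167, 0).

(-6.4167, 0).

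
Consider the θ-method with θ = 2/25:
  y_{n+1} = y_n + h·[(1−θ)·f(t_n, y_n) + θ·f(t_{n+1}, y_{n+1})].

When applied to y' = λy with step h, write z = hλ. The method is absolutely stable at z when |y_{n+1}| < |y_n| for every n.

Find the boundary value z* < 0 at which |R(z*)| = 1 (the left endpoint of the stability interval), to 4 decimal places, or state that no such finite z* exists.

On y'=λy, z=hλ:
  y_{n+1} = y_n + z·[23/25·y_n + 2/25·y_{n+1}] ⇒ (1 − 2/25z)y_{n+1} = (1 + 23/25z)y_n
  Hence R(z) = (1 + 23/25z)/(1 − 2/25z).

Need |R(x)|<1, x<0.
x=-1.05: |R|=0.0314
R=−1: 1+23/25x = −1+2/25x ⇒ -21/25x=2 ⇒ x=2/(-21/25)=-2.3810
Confirm numerically:
  x=-1.652: |R|=0.45916 <1
  x=-1.394: |R|=0.25414 <1
  x=-1.134: |R|=0.03968 <1
  x=-2.785: |R|=1.27756 >1
  x=-2.466: |R|=1.05967 >1
Stable set (-2.3810, 0).

left endpoint -2.3810.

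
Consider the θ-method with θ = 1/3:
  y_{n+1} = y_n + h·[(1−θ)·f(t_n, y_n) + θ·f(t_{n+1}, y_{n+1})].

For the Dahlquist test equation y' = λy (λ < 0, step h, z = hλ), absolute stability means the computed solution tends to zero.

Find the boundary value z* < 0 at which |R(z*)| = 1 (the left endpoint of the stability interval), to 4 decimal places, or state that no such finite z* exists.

On y'=λy, z=hλ:
  y_{n+1} = y_n + z·[2/3·y_n + 1/3·y_{n+1}] ⇒ (1 − 1/3z)y_{n+1} = (1 + 2/3z)y_n
  R(z) = (1 + 2/3z)/(1 − 1/3z).

Solve |R(x)|<1 on ℝ⁻.
x=-0.85: |R|=0.3377
R=−1: 1+2/3x = −1+1/3x ⇒ -1/3x=2 ⇒ x=2/(-1/3)=-6.0000
Confirm numerically:
  x=-5.515: |R|=0.94304 <1
  x=-4.228: |R|=0.75484 <1
  x=-2.468: |R|=0.35406 <1
  x=-6.590: |R|=1.06152 >1
  x=-6.378: |R|=1.04031 >1
Stable set (-6.0000, 0).

left endpoint -6.0000.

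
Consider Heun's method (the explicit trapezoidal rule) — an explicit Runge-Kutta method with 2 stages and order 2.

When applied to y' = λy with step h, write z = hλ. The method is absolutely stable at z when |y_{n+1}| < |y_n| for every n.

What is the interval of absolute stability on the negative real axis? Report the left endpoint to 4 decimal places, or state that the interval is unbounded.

On y'=λy, z=hλ:
  order 2, 2-stage ⇒ R(z)=1+z+z^2/2
  (e.g. R(-0.74)=0.53380, |R|=0.53380)

Find x<0 with |R(x)|<1.
x=-0.74: |R|=0.5338
|R(-1.86)|=0.8698 |R(-1.65)|=0.7112 |R(-1.6)|=0.6800
Bisect:
  x_lo=-2.3133 |R|=1.3624  x_hi=-0.2127 |R|=0.8099
  mid=-1.26301 |R|=0.53459 →hi
  mid=-1.78816 |R|=0.81060 →hi
  mid=-2.05073 |R|=1.05202 →lo
  mid=-1.91945 |R|=0.92269 →hi
  mid=-1.98509 |R|=0.98520 →hi
  mid=-2.01791 |R|=1.01807 →lo
  mid=-2.00150 |R|=1.00150 →lo
  ...
  [-2.00009,-1.99996] ⇒ x*=-2.0000
So |R|<1 on (-2.0000, 0).

(-2.0000, 0).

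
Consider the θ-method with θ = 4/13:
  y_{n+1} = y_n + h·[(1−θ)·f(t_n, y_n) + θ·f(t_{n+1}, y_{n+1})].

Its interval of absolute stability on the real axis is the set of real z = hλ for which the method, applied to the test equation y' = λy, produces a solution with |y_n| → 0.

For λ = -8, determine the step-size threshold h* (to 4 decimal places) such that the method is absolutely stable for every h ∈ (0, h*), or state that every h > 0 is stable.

(-5.2000,0); λ=-8 ⇒ h* = (26/5)/8 = 0.6500.

Set f=λy, z=hλ:
  y_{n+1} = y_n + z·[9/13·y_n + 4/13·y_{n+1}] ⇒ (1 − 4/13z)y_{n+1} = (1 + 9/13z)y_n
  ⇒ R(z) = (1 + 9/13z)/(1 − 4/13z).

Find x<0 with |R(x)|<1.
x=-0.82: |R|=0.3452
R=−1: 1+9/13x = −1+4/13x ⇒ -5/13x=2 ⇒ x=2/(-5/13)=-5.2000
Confirm numerically:
  x=-5.172: |R|=0.99584 <1
  x=-5.078: |R|=0.98169 <1
  x=-4.519: |R|=0.89043 <1
  x=-3.202: |R|=0.61291 <1
  x=-5.354: |R|=1.02237 >1
  x=-5.285: |R|=1.01245 >1
So |R|<1 on (-5.2000, 0).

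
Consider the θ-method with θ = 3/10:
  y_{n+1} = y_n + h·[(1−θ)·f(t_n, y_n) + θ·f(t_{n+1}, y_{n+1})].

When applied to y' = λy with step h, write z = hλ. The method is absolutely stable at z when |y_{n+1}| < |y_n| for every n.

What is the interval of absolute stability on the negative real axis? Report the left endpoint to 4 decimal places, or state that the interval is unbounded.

Test eqn y'=λy, z=hλ:
  y_{n+1} = y_n + z·[7/10·y_n + 3/10·y_{n+1}] ⇒ (1 − 3/10z)y_{n+1} = (1 + 7/10z)y_n
  Hence R(z) = (1 + 7/10z)/(1 − 3/10z).

Solve |R(x)|<1 on ℝ⁻.
x=-1.57: |R|=0.0673
R=−1: 1+7/10x = −1+3/10x ⇒ -2/5x=2 ⇒ x=2/(-2/5)=-5.0000
Confirm numerically:
  x=-4.052: |R|=0.82885 <1
  x=-3.923: |R|=0.80210 <1
  x=-3.823: |R|=0.78071 <1
  x=-3.411: |R|=0.68586 <1
  x=-5.590: |R|=1.08816 >1
  x=-5.233: |R|=1.03627 >1
Stable set (-5.0000, 0).

(-5.0000, 0).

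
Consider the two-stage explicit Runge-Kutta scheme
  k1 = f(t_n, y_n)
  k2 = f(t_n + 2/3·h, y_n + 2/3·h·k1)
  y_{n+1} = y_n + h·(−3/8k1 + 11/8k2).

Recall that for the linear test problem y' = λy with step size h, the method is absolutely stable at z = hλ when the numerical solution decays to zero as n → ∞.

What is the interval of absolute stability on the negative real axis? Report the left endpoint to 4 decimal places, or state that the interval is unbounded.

Set f=λy, z=hλ:
  k1=λy_n ⇒ h·k1=z·y_n;  k2=λ(1+2/3z)y_n ⇒ h·k2=z(1+2/3z)y_n
  y_{n+1}/y_n = 1 − 3/8z + 11/8z(1+2/3z) = 1 + z + 11/12z²
  Hence R(z) = 1 + z + 11/12z².

Find x<0 with |R(x)|<1.
x=-1.02: |R|=0.9337
R=1: x+11/12x²=0 ⇒ x=−12/11=-1.0909; min R=1−1/(4·11/12)=0.7273>−1
Confirm numerically:
  x=-0.852: |R|=0.81341 <1
  x=-0.598: |R|=0.72980 <1
  x=-0.488: |R|=0.73030 <1
  x=-0.456: |R|=0.73461 <1
  x=-1.685: |R|=1.91762 >1
  x=-1.563: |R|=1.67639 >1
So |R|<1 on (-1.0909, 0).

z∈(-1.0909,0).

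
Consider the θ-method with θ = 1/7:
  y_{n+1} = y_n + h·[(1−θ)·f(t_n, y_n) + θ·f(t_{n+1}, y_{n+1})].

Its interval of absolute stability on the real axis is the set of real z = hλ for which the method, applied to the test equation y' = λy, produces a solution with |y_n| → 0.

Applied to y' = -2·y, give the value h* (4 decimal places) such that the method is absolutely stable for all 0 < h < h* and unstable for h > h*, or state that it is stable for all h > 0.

Set f=λy, z=hλ:
  y_{n+1} = y_n + z·[6/7·y_n + 1/7·y_{n+1}] ⇒ (1 − 1/7z)y_{n+1} = (1 + 6/7z)y_n
  Hence R(z) = (1 + 6/7z)/(1 − 1/7z).

Need |R(x)|<1, x<0.
x=-0.72: |R|=0.3472
R=−1: 1+6/7x = −1+1/7x ⇒ -5/7x=2 ⇒ x=2/(-5/7)=-2.8000
Confirm numerically:
  x=-1.932: |R|=0.51411 <1
  x=-1.481: |R|=0.22238 <1
  x=-1.258: |R|=0.06636 <1
  x=-3.382: |R|=1.28029 >1
  x=-3.013: |R|=1.10636 >1
So |R|<1 on (-2.8000, 0).

(-2.8000,0); λ=-2 ⇒ h* = (14/5)/2 = 1.4000.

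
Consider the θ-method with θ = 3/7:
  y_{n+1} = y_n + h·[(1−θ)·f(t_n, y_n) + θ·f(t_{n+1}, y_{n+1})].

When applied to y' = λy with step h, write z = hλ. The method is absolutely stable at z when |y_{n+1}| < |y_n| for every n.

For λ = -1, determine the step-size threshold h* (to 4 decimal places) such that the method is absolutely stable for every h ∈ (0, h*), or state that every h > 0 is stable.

On y'=λy, z=hλ:
  y_{n+1} = y_n + z·[4/7·y_n + 3/7·y_{n+1}] ⇒ (1 − 3/7z)y_{n+1} = (1 + 4/7z)y_n
  ⇒ R(z) = (1 + 4/7z)/(1 − 3/7z).

Boundary: |R(x)|=1, x<0.
x=-0.64: |R|=0.4978
R=−1: 1+4/7x = −1+3/7x ⇒ -1/7x=2 ⇒ x=2/(-1/7)=-14.0000
Confirm numerically:
  x=-9.840: |R|=0.88609 <1
  x=-8.667: |R|=0.83840 <1
  x=-7.005: |R|=0.75031 <1
  x=-14.213: |R|=1.00429 >1
  x=-14.150: |R|=1.00303 >1
  x=-14.096: |R|=1.00195 >1
Interval (-14.0000, 0).

(-14.0000,0); λ=-1 ⇒ h* = (14)/1 = 14.0000.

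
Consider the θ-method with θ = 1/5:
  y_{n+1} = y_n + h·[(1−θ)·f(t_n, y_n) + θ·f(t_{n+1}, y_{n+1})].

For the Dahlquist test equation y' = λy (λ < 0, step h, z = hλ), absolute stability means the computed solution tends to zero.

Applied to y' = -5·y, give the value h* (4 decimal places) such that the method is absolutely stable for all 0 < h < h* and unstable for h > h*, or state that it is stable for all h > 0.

(-3.3333,0); λ=-5 ⇒ h* = (10/3)/5 = 0.6667.

On y'=λy, z=hλ:
  y_{n+1} = y_n + z·[4/5·y_n + 1/5·y_{n+1}] ⇒ (1 − 1/5z)y_{n+1} = (1 + 4/5z)y_n
  ⇒ R(z) = (1 + 4/5z)/(1 − 1/5z).

Solve |R(x)|<1 on ℝ⁻.
x=-0.33: |R|=0.6904
R=−1: 1+4/5x = −1+1/5x ⇒ -3/5x=2 ⇒ x=2/(-3/5)=-3.3333
Confirm numerically:
  x=-2.894: |R|=0.83304 <1
  x=-2.709: |R|=0.75704 <1
  x=-2.453: |R|=0.64565 <1
  x=-3.918: |R|=1.19668 >1
  x=-3.699: |R|=1.12611 >1
Stable set (-3.3333, 0).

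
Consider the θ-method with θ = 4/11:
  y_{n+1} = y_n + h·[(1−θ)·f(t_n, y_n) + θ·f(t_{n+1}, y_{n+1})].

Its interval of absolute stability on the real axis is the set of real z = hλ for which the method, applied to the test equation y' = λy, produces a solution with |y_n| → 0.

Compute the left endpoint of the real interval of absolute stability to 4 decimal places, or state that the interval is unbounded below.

Test eqn y'=λy, z=hλ:
  y_{n+1} = y_n + z·[7/11·y_n + 4/11·y_{n+1}] ⇒ (1 − 4/11z)y_{n+1} = (1 + 7/11z)y_n
  Hence R(z) = (1 + 7/11z)/(1 − 4/11z).

Find x<0 with |R(x)|<1.
x=-0.45: |R|=0.6133
R=−1: 1+7/11x = −1+4/11x ⇒ -3/11x=2 ⇒ x=2/(-3/11)=-7.3333
Confirm numerically:
  x=-7.278: |R|=0.99586 <1
  x=-6.452: |R|=0.92817 <1
  x=-4.145: |R|=0.65319 <1
  x=-3.759: |R|=0.58815 <1
  x=-7.917: |R|=1.04104 >1
  x=-7.579: |R|=1.01784 >1
Interval (-7.3333, 0).

left endpoint -7.3333.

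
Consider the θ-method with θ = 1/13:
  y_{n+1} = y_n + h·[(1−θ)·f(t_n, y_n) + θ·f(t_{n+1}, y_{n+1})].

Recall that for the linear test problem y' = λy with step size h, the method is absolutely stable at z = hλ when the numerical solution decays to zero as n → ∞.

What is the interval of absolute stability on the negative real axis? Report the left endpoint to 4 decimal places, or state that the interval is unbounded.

With y'=λy (z=hλ):
  y_{n+1} = y_n + z·[12/13·y_n + 1/13·y_{n+1}] ⇒ (1 − 1/13z)y_{n+1} = (1 + 12/13z)y_n
  so R(z) = (1 + 12/13z)/(1 − 1/13z).

Boundary: |R(x)|=1, x<0.
x=-1.58: |R|=0.4088
R=−1: 1+12/13x = −1+1/13x ⇒ -11/13x=2 ⇒ x=2/(-11/13)=-2.3636
Confirm numerically:
  x=-1.928: |R|=0.67899 <1
  x=-1.663: |R|=0.47439 <1
  x=-1.525: |R|=0.36489 <1
  x=-1.215: |R|=0.11115 <1
  x=-2.778: |R|=1.28888 >1
  x=-2.463: |R|=1.07068 >1
  x=-2.424: |R|=1.04305 >1
Interval (-2.3636, 0).

z∈(-2.3636,0).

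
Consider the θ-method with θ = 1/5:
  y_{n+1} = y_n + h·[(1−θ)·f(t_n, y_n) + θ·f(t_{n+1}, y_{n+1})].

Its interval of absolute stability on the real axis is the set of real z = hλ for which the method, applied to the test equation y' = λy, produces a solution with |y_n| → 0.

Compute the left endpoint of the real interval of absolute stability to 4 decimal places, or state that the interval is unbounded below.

z* = -3.3333.

Set f=λy, z=hλ:
  y_{n+1} = y_n + z·[4/5·y_n + 1/5·y_{n+1}] ⇒ (1 − 1/5z)y_{n+1} = (1 + 4/5z)y_n
  R(z) = (1 + 4/5z)/(1 − 1/5z).

Boundary: |R(x)|=1, x<0.
x=-0.84: |R|=0.2808
R=−1: 1+4/5x = −1+1/5x ⇒ -3/5x=2 ⇒ x=2/(-3/5)=-3.3333
Confirm numerically:
  x=-3.078: |R|=0.90517 <1
  x=-1.962: |R|=0.40908 <1
  x=-1.444: |R|=0.12042 <1
  x=-3.715: |R|=1.13138 >1
  x=-3.664: |R|=1.11450 >1
Stable set (-3.3333, 0).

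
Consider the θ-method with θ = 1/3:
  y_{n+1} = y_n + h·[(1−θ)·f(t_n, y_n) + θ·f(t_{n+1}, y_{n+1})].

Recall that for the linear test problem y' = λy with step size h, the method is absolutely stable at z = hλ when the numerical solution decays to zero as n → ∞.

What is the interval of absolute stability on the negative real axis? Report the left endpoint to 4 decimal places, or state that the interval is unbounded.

Set f=λy, z=hλ:
  y_{n+1} = y_n + z·[2/3·y_n + 1/3·y_{n+1}] ⇒ (1 − 1/3z)y_{n+1} = (1 + 2/3z)y_n
  so R(z) = (1 + 2/3z)/(1 − 1/3z).

Solve |R(x)|<1 on ℝ⁻.
x=-0.85: |R|=0.3377
R=−1: 1+2/3x = −1+1/3x ⇒ -1/3x=2 ⇒ x=2/(-1/3)=-6.0000
Confirm numerically:
  x=-5.061: |R|=0.88351 <1
  x=-4.514: |R|=0.80224 <1
  x=-4.252: |R|=0.75896 <1
  x=-6.498: |R|=1.05243 >1
  x=-6.077: |R|=1.00848 >1
Stable set (-6.0000, 0).

z∈(-6.0000,0).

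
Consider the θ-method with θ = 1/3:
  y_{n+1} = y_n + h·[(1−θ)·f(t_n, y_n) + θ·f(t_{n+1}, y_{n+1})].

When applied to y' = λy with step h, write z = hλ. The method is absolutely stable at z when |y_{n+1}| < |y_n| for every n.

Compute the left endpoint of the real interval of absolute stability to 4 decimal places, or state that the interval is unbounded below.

Set f=λy, z=hλ:
  y_{n+1} = y_n + z·[2/3·y_n + 1/3·y_{n+1}] ⇒ (1 − 1/3z)y_{n+1} = (1 + 2/3z)y_n
  R(z) = (1 + 2/3z)/(1 − 1/3z).

Need |R(x)|<1, x<0.
x=-1.5: |R|=0.0000
R=−1: 1+2/3x = −1+1/3x ⇒ -1/3x=2 ⇒ x=2/(-1/3)=-6.0000
Confirm numerically:
  x=-4.574: |R|=0.81172 <1
  x=-4.100: |R|=0.73239 <1
  x=-3.369: |R|=0.58691 <1
  x=-6.229: |R|=1.02481 >1
  x=-6.157: |R|=1.01715 >1
  x=-6.060: |R|=1.00662 >1
Stable set (-6.0000, 0).

z* = -6.0000.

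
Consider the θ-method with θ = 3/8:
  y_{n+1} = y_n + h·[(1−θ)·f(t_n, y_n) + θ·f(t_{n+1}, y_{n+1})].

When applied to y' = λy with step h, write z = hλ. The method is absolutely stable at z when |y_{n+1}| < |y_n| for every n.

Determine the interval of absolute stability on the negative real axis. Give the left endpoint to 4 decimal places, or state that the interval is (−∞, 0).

(-8.0000, 0).

With y'=λy (z=hλ):
  y_{n+1} = y_n + z·[5/8·y_n + 3/8·y_{n+1}] ⇒ (1 − 3/8z)y_{n+1} = (1 + 5/8z)y_n
  ⇒ R(z) = (1 + 5/8z)/(1 − 3/8z).

Find x<0 with |R(x)|<1.
x=-0.42: |R|=0.6371
R=−1: 1+5/8x = −1+3/8x ⇒ -1/4x=2 ⇒ x=2/(-1/4)=-8.0000
Confirm numerically:
  x=-7.405: |R|=0.96062 <1
  x=-4.399: |R|=0.66023 <1
  x=-4.268: |R|=0.64122 <1
  x=-3.643: |R|=0.53965 <1
  x=-8.540: |R|=1.03212 >1
  x=-8.481: |R|=1.02877 >1
So |R|<1 on (-8.0000, 0).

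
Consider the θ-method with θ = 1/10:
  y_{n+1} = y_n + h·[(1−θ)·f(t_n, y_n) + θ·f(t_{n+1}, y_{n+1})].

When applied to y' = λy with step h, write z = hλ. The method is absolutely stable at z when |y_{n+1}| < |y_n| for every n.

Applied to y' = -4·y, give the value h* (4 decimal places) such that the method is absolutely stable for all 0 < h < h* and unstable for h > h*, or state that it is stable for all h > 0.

(-2.5000,0); λ=-4 ⇒ h* = (5/2)/4 = 0.6250.

Set f=λy, z=hλ:
  y_{n+1} = y_n + z·[9/10·y_n + 1/10·y_{n+1}] ⇒ (1 − 1/10z)y_{n+1} = (1 + 9/10z)y_n
  so R(z) = (1 + 9/10z)/(1 − 1/10z).

Find x<0 with |R(x)|<1.
x=-1.42: |R|=0.2434
R=−1: 1+9/10x = −1+1/10x ⇒ -4/5x=2 ⇒ x=2/(-4/5)=-2.5000
Confirm numerically:
  x=-2.478: |R|=0.98590 <1
  x=-1.242: |R|=0.10479 <1
  x=-1.030: |R|=0.06618 <1
  x=-2.827: |R|=1.20394 >1
  x=-2.654: |R|=1.09736 >1
  x=-2.620: |R|=1.07607 >1
Stable set (-2.5000, 0).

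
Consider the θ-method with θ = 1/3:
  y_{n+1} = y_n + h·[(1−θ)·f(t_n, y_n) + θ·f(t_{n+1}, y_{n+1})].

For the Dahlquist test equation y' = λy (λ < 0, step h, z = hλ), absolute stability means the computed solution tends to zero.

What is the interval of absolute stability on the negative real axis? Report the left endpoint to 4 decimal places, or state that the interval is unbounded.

(-6.0000, 0).

Test eqn y'=λy, z=hλ:
  y_{n+1} = y_n + z·[2/3·y_n + 1/3·y_{n+1}] ⇒ (1 − 1/3z)y_{n+1} = (1 + 2/3z)y_n
  Hence R(z) = (1 + 2/3z)/(1 − 1/3z).

Find x<0 with |R(x)|<1.
x=-0.38: |R|=0.6627
R=−1: 1+2/3x = −1+1/3x ⇒ -1/3x=2 ⇒ x=2/(-1/3)=-6.0000
Confirm numerically:
  x=-5.747: |R|=0.97108 <1
  x=-5.284: |R|=0.91357 <1
  x=-3.020: |R|=0.50498 <1
  x=-2.588: |R|=0.38941 <1
  x=-6.424: |R|=1.04499 >1
  x=-6.275: |R|=1.02965 >1
Stable set (-6.0000, 0).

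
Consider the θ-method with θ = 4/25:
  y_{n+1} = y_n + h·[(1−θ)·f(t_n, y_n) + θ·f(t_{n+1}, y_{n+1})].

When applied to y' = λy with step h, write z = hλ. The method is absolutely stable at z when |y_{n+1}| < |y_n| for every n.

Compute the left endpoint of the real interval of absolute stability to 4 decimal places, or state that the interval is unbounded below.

Test eqn y'=λy, z=hλ:
  y_{n+1} = y_n + z·[21/25·y_n + 4/25·y_{n+1}] ⇒ (1 − 4/25z)y_{n+1} = (1 + 21/25z)y_n
  so R(z) = (1 + 21/25z)/(1 − 4/25z).

Find x<0 with |R(x)|<1.
x=-1.72: |R|=0.3488
R=−1: 1+21/25x = −1+4/25x ⇒ -17/25x=2 ⇒ x=2/(-17/25)=-2.9412
Confirm numerically:
  x=-2.820: |R|=0.94322 <1
  x=-1.729: |R|=0.35434 <1
  x=-1.588: |R|=0.26627 <1
  x=-1.507: |R|=0.21423 <1
  x=-3.528: |R|=1.25506 >1
  x=-3.478: |R|=1.23453 >1
Stable set (-2.9412, 0).

left endpoint -2.9412.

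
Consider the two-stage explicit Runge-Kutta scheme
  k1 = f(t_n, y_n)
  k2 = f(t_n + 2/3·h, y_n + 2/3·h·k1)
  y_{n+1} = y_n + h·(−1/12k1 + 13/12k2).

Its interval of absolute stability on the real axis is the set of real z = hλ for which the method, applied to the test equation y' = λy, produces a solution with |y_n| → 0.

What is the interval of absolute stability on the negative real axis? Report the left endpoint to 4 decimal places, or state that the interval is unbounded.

(-1.3846, 0).

Test eqn y'=λy, z=hλ:
  k1=λy_n ⇒ h·k1=z·y_n;  k2=λ(1+2/3z)y_n ⇒ h·k2=z(1+2/3z)y_n
  y_{n+1}/y_n = 1 − 1/12z + 13/12z(1+2/3z) = 1 + z + 13/18z²
  ⇒ R(z) = 1 + z + 13/18z².

Find x<0 with |R(x)|<1.
x=-1.19: |R|=0.8327
R=1: x+13/18x²=0 ⇒ x=−18/13=-1.3846; min R=1−1/(4·13/18)=0.6538>−1
Confirm numerically:
  x=-0.987: |R|=0.71657 <1
  x=-0.955: |R|=0.70368 <1
  x=-0.942: |R|=0.69887 <1
  x=-0.714: |R|=0.65419 <1
  x=-1.613: |R|=1.26606 >1
  x=-1.569: |R|=1.20894 >1
  x=-1.565: |R|=1.20388 >1
So |R|<1 on (-1.3846, 0).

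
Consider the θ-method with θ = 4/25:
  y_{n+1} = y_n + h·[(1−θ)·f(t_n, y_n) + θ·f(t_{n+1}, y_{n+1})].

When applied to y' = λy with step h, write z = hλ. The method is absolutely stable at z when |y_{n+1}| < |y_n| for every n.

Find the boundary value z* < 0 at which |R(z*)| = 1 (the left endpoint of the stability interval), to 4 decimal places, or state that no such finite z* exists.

z* = -2.9412.

Test eqn y'=λy, z=hλ:
  y_{n+1} = y_n + z·[21/25·y_n + 4/25·y_{n+1}] ⇒ (1 − 4/25z)y_{n+1} = (1 + 21/25z)y_n
  so R(z) = (1 + 21/25z)/(1 − 4/25z).

Find x<0 with |R(x)|<1.
x=-1.79: |R|=0.3915
R=−1: 1+21/25x = −1+4/25x ⇒ -17/25x=2 ⇒ x=2/(-17/25)=-2.9412
Confirm numerically:
  x=-2.467: |R|=0.76881 <1
  x=-1.924: |R|=0.47113 <1
  x=-1.427: |R|=0.16175 <1
  x=-3.250: |R|=1.13816 >1
  x=-3.184: |R|=1.10939 >1
So |R|<1 on (-2.9412, 0).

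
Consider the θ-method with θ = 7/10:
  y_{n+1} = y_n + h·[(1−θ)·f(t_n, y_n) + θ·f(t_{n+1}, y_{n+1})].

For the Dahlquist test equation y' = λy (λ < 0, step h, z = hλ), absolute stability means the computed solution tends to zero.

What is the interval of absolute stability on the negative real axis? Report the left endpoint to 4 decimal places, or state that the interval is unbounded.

Set f=λy, z=hλ:
  y_{n+1} = y_n + z·[3/10·y_n + 7/10·y_{n+1}] ⇒ (1 − 7/10z)y_{n+1} = (1 + 3/10z)y_n
  Hence R(z) = (1 + 3/10z)/(1 − 7/10z).

Boundary: |R(x)|=1, x<0.
x=-0.7: |R|=0.5302
x=-2: |R|=0.1667
x=-10: |R|=0.2500
x=-100: |R|=0.4085
θ=7/10≥1/2 ⇒ |1+3/10x|<|1−7/10x| ∀x<0 ⇒ interval (−∞,0).

(−∞, 0) — no finite endpoint.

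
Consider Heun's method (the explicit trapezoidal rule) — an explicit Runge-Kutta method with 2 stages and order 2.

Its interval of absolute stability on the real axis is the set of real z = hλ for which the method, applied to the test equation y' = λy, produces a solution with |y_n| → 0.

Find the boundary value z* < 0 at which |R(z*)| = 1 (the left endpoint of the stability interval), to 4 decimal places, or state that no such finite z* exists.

z* = -2.0000.

Set f=λy, z=hλ:
  order 2, 2-stage ⇒ R(z)=1+z+z^2/2
  (e.g. R(-0.86)=0.50980, |R|=0.50980)

Need |R(x)|<1, x<0.
x=-0.86: |R|=0.5098
|R(-1.45)|=0.6013 |R(-1.03)|=0.5005 |R(-0.54)|=0.6058
Bisect:
  x_lo=-2.3766 |R|=1.4475  x_hi=-0.3126 |R|=0.7362
  mid=-1.34460 |R|=0.55938 →hi
  mid=-1.86058 |R|=0.87030 →hi
  mid=-2.11857 |R|=1.12560 →lo
  mid=-1.98958 |R|=0.98963 →hi
  mid=-2.05407 |R|=1.05554 →lo
  mid=-2.02183 |R|=1.02206 →lo
  mid=-2.00570 |R|=1.00572 →lo
  mid=-1.99764 |R|=0.99764 →hi
  mid=-2.00167 |R|=1.00167 →lo
  mid=-1.99966 |R|=0.99966 →hi
  ...
  [-2.00003,-1.99991] ⇒ x*=-2.0000
So |R|<1 on (-2.0000, 0).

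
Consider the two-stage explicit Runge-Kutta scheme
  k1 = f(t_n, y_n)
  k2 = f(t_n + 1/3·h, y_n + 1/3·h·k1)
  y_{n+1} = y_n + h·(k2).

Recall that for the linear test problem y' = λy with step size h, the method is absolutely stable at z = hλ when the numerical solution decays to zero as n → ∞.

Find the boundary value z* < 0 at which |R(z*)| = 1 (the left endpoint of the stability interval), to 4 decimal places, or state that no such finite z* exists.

With y'=λy (z=hλ):
  k1=λy_n ⇒ h·k1=z·y_n;  k2=λ(1+1/3z)y_n ⇒ h·k2=z(1+1/3z)y_n
  y_{n+1}/y_n = 1 + z(1+1/3z) = 1 + z + 1/3z²
  R(z) = 1 + z + 1/3z².

Find x<0 with |R(x)|<1.
x=-0.32: |R|=0.7141
R=1: x+1/3x²=0 ⇒ x=−3=-3.0000; min R=1−1/(4·1/3)=0.2500>−1
Confirm numerically:
  x=-2.643: |R|=0.68548 <1
  x=-2.623: |R|=0.67038 <1
  x=-2.393: |R|=0.51582 <1
  x=-3.368: |R|=1.41314 >1
  x=-3.305: |R|=1.33601 >1
  x=-3.187: |R|=1.19866 >1
Interval (-3.0000, 0).

z* = -3.0000.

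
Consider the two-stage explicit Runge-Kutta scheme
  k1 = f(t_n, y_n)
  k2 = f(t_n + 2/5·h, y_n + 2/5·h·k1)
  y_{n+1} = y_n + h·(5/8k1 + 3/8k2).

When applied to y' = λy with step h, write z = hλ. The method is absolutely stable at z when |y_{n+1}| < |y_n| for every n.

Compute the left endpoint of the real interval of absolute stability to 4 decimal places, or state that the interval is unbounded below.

Set f=λy, z=hλ:
  k1=λy_n ⇒ h·k1=z·y_n;  k2=λ(1+2/5z)y_n ⇒ h·k2=z(1+2/5z)y_n
  y_{n+1}/y_n = 1 + 5/8z + 3/8z(1+2/5z) = 1 + z + 3/20z²
  ⇒ R(z) = 1 + z + 3/20z².

Boundary: |R(x)|=1, x<0.
x=-1.1: |R|=0.0815
R=1: x+3/20x²=0 ⇒ x=−20/3=-6.6667; min R=1−1/(4·3/20)=-0.6667>−1
Confirm numerically:
  x=-4.520: |R|=0.45544 <1
  x=-4.519: |R|=0.45580 <1
  x=-4.240: |R|=0.54336 <1
  x=-3.110: |R|=0.65919 <1
  x=-7.105: |R|=1.46715 >1
  x=-7.035: |R|=1.38868 >1
Interval (-6.6667, 0).

z* = -6.6667.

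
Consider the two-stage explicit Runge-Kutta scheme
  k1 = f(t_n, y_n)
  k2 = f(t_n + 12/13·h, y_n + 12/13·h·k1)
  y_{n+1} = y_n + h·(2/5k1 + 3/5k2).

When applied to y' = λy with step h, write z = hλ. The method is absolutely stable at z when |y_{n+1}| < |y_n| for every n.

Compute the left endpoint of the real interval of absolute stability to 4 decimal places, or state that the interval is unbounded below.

left endpoint -1.8056.

On y'=λy, z=hλ:
  k1=λy_n ⇒ h·k1=z·y_n;  k2=λ(1+12/13z)y_n ⇒ h·k2=z(1+12/13z)y_n
  y_{n+1}/y_n = 1 + 2/5z + 3/5z(1+12/13z) = 1 + z + 36/65z²
  ⇒ R(z) = 1 + z + 36/65z².

Need |R(x)|<1, x<0.
x=-0.39: |R|=0.6942
R=1: x+36/65x²=0 ⇒ x=−65/36=-1.8056; min R=1−1/(4·36/65)=0.5486>−1
Confirm numerically:
  x=-1.421: |R|=0.69735 <1
  x=-1.250: |R|=0.61538 <1
  x=-0.902: |R|=0.54861 <1
  x=-2.404: |R|=1.79680 >1
  x=-2.282: |R|=1.60217 >1
  x=-2.254: |R|=1.55982 >1
Interval (-1.8056, 0).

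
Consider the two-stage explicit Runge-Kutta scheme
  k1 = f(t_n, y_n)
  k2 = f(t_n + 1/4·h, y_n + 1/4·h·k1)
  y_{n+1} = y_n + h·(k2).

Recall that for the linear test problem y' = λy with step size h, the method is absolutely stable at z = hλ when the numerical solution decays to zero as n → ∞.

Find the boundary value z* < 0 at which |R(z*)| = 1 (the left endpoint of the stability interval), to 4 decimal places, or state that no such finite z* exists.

z* = -4.0000.

Test eqn y'=λy, z=hλ:
  k1=λy_n ⇒ h·k1=z·y_n;  k2=λ(1+1/4z)y_n ⇒ h·k2=z(1+1/4z)y_n
  y_{n+1}/y_n = 1 + z(1+1/4z) = 1 + z + 1/4z²
  R(z) = 1 + z + 1/4z².

Boundary: |R(x)|=1, x<0.
x=-1.46: |R|=0.0729
R=1: x+1/4x²=0 ⇒ x=−4=-4.0000; min R=1−1/(4·1/4)=0.0000>−1
Confirm numerically:
  x=-3.807: |R|=0.81631 <1
  x=-3.688: |R|=0.71234 <1
  x=-2.294: |R|=0.02161 <1
  x=-1.909: |R|=0.00207 <1
  x=-4.170: |R|=1.17722 >1
  x=-4.066: |R|=1.06709 >1
So |R|<1 on (-4.0000, 0).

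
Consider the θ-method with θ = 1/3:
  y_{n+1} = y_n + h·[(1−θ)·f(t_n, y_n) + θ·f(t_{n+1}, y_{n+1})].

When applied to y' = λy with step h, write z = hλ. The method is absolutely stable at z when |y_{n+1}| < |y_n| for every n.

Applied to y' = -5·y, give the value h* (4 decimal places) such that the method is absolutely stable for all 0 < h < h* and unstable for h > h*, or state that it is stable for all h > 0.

(-6.0000,0); λ=-5 ⇒ h* = (6)/5 = 1.2000.

With y'=λy (z=hλ):
  y_{n+1} = y_n + z·[2/3·y_n + 1/3·y_{n+1}] ⇒ (1 − 1/3z)y_{n+1} = (1 + 2/3z)y_n
  so R(z) = (1 + 2/3z)/(1 − 1/3z).

Boundary: |R(x)|=1, x<0.
x=-1.68: |R|=0.0769
R=−1: 1+2/3x = −1+1/3x ⇒ -1/3x=2 ⇒ x=2/(-1/3)=-6.0000
Confirm numerically:
  x=-5.947: |R|=0.99408 <1
  x=-5.932: |R|=0.99239 <1
  x=-5.758: |R|=0.97237 <1
  x=-6.220: |R|=1.02386 >1
  x=-6.200: |R|=1.02174 >1
So |R|<1 on (-6.0000, 0).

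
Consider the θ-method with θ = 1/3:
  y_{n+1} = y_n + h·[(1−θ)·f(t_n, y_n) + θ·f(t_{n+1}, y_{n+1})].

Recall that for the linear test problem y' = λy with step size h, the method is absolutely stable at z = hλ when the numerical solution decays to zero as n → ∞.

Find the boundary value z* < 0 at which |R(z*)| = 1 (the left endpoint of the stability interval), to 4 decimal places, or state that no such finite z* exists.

z* = -6.0000.

With y'=λy (z=hλ):
  y_{n+1} = y_n + z·[2/3·y_n + 1/3·y_{n+1}] ⇒ (1 − 1/3z)y_{n+1} = (1 + 2/3z)y_n
  Hence R(z) = (1 + 2/3z)/(1 − 1/3z).

Boundary: |R(x)|=1, x<0.
x=-1.46: |R|=0.0179
R=−1: 1+2/3x = −1+1/3x ⇒ -1/3x=2 ⇒ x=2/(-1/3)=-6.0000
Confirm numerically:
  x=-5.824: |R|=0.98005 <1
  x=-4.835: |R|=0.85131 <1
  x=-4.712: |R|=0.83299 <1
  x=-4.303: |R|=0.76763 <1
  x=-6.576: |R|=1.06015 >1
  x=-6.516: |R|=1.05422 >1
  x=-6.088: |R|=1.00968 >1
Interval (-6.0000, 0).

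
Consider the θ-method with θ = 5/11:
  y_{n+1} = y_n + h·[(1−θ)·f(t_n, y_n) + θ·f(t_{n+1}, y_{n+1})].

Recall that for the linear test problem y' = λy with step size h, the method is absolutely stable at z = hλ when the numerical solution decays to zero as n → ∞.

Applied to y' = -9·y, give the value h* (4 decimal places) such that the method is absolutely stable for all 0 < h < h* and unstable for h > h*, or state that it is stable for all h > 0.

(-22.0000,0); λ=-9 ⇒ h* = (22)/9 = 2.4444.

On y'=λy, z=hλ:
  y_{n+1} = y_n + z·[6/11·y_n + 5/11·y_{n+1}] ⇒ (1 − 5/11z)y_{n+1} = (1 + 6/11z)y_n
  ⇒ R(z) = (1 + 6/11z)/(1 − 5/11z).

Need |R(x)|<1, x<0.
x=-1.19: |R|=0.2277
R=−1: 1+6/11x = −1+5/11x ⇒ -1/11x=2 ⇒ x=2/(-1/11)=-22.0000
Confirm numerically:
  x=-21.056: |R|=0.99188 <1
  x=-20.073: |R|=0.98270 <1
  x=-16.356: |R|=0.93917 <1
  x=-13.851: |R|=0.89846 <1
  x=-22.480: |R|=1.00389 >1
  x=-22.191: |R|=1.00157 >1
  x=-22.082: |R|=1.00068 >1
So |R|<1 on (-22.0000, 0).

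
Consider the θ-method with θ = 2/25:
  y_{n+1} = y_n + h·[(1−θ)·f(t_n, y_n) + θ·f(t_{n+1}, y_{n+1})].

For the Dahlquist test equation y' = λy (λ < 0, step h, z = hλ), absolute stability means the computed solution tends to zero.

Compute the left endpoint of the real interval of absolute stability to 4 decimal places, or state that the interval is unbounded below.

With y'=λy (z=hλ):
  y_{n+1} = y_n + z·[23/25·y_n + 2/25·y_{n+1}] ⇒ (1 − 2/25z)y_{n+1} = (1 + 23/25z)y_n
  Hence R(z) = (1 + 23/25z)/(1 − 2/25z).

Boundary: |R(x)|=1, x<0.
x=-1: |R|=0.0741
R=−1: 1+23/25x = −1+2/25x ⇒ -21/25x=2 ⇒ x=2/(-21/25)=-2.3810
Confirm numerically:
  x=-2.046: |R|=0.75822 <1
  x=-2.026: |R|=0.74343 <1
  x=-1.769: |R|=0.54969 <1
  x=-0.958: |R|=0.11019 <1
  x=-2.839: |R|=1.31355 >1
  x=-2.544: |R|=1.11380 >1
Interval (-2.3810, 0).

z* = -2.3810.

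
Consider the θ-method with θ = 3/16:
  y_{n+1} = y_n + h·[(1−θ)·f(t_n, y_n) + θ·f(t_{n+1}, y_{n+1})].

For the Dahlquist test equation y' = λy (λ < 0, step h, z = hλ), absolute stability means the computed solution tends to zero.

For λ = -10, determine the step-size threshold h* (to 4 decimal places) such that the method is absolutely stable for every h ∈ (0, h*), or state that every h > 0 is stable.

(-3.2000,0); λ=-10 ⇒ h* = (16/5)/10 = 0.3200.

With y'=λy (z=hλ):
  y_{n+1} = y_n + z·[13/16·y_n + 3/16·y_{n+1}] ⇒ (1 − 3/16z)y_{n+1} = (1 + 13/16z)y_n
  ⇒ R(z) = (1 + 13/16z)/(1 − 3/16z).

Find x<0 with |R(x)|<1.
x=-1.44: |R|=0.1339
R=−1: 1+13/16x = −1+3/16x ⇒ -5/8x=2 ⇒ x=2/(-5/8)=-3.2000
Confirm numerically:
  x=-2.074: |R|=0.49329 <1
  x=-1.676: |R|=0.27525 <1
  x=-1.444: |R|=0.13634 <1
  x=-1.291: |R|=0.03940 <1
  x=-3.603: |R|=1.15032 >1
  x=-3.572: |R|=1.13924 >1
  x=-3.253: |R|=1.02058 >1
Stable set (-3.2000, 0).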